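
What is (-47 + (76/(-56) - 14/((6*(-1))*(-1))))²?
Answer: 4532641/1764 ≈ 2569.5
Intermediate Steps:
(-47 + (76/(-56) - 14/((6*(-1))*(-1))))² = (-47 + (76*(-1/56) - 14/((-6*(-1)))))² = (-47 + (-19/14 - 14/6))² = (-47 + (-19/14 - 14*⅙))² = (-47 + (-19/14 - 7/3))² = (-47 - 155/42)² = (-2129/42)² = 4532641/1764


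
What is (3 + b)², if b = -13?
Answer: 100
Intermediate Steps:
(3 + b)² = (3 - 13)² = (-10)² = 100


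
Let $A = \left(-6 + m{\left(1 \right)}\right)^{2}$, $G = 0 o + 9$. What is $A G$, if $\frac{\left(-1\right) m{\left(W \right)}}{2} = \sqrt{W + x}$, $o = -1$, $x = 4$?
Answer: $504 + 216 \sqrt{5} \approx 986.99$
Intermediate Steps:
$m{\left(W \right)} = - 2 \sqrt{4 + W}$ ($m{\left(W \right)} = - 2 \sqrt{W + 4} = - 2 \sqrt{4 + W}$)
$G = 9$ ($G = 0 \left(-1\right) + 9 = 0 + 9 = 9$)
$A = \left(-6 - 2 \sqrt{5}\right)^{2}$ ($A = \left(-6 - 2 \sqrt{4 + 1}\right)^{2} = \left(-6 - 2 \sqrt{5}\right)^{2} \approx 109.67$)
$A G = \left(56 + 24 \sqrt{5}\right) 9 = 504 + 216 \sqrt{5}$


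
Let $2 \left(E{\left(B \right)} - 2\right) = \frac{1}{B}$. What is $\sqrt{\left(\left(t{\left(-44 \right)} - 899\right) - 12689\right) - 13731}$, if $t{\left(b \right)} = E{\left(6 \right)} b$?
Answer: $\frac{2 i \sqrt{61674}}{3} \approx 165.56 i$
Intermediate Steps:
$E{\left(B \right)} = 2 + \frac{1}{2 B}$
$t{\left(b \right)} = \frac{25 b}{12}$ ($t{\left(b \right)} = \left(2 + \frac{1}{2 \cdot 6}\right) b = \left(2 + \frac{1}{2} \cdot \frac{1}{6}\right) b = \left(2 + \frac{1}{12}\right) b = \frac{25 b}{12}$)
$\sqrt{\left(\left(t{\left(-44 \right)} - 899\right) - 12689\right) - 13731} = \sqrt{\left(\left(\frac{25}{12} \left(-44\right) - 899\right) - 12689\right) - 13731} = \sqrt{\left(\left(- \frac{275}{3} - 899\right) - 12689\right) - 13731} = \sqrt{\left(- \frac{2972}{3} - 12689\right) - 13731} = \sqrt{- \frac{41039}{3} - 13731} = \sqrt{- \frac{82232}{3}} = \frac{2 i \sqrt{61674}}{3}$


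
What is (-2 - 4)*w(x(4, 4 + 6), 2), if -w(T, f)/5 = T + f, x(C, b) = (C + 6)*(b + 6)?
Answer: 4860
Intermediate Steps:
x(C, b) = (6 + C)*(6 + b)
w(T, f) = -5*T - 5*f (w(T, f) = -5*(T + f) = -5*T - 5*f)
(-2 - 4)*w(x(4, 4 + 6), 2) = (-2 - 4)*(-5*(36 + 6*4 + 6*(4 + 6) + 4*(4 + 6)) - 5*2) = -6*(-5*(36 + 24 + 6*10 + 4*10) - 10) = -6*(-5*(36 + 24 + 60 + 40) - 10) = -6*(-5*160 - 10) = -6*(-800 - 10) = -6*(-810) = 4860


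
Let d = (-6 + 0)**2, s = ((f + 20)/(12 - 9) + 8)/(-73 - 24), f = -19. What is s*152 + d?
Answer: 6676/291 ≈ 22.942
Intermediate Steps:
s = -25/291 (s = ((-19 + 20)/(12 - 9) + 8)/(-73 - 24) = (1/3 + 8)/(-97) = (1*(1/3) + 8)*(-1/97) = (1/3 + 8)*(-1/97) = (25/3)*(-1/97) = -25/291 ≈ -0.085911)
d = 36 (d = (-6)**2 = 36)
s*152 + d = -25/291*152 + 36 = -3800/291 + 36 = 6676/291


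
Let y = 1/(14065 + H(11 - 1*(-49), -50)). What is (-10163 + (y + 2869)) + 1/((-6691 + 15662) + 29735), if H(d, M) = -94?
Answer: -438257168663/60084614 ≈ -7294.0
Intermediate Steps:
y = 1/13971 (y = 1/(14065 - 94) = 1/13971 ≈ 7.1577e-5)
(-10163 + (y + 2869)) + 1/((-6691 + 15662) + 29735) = (-10163 + (1/13971 + 2869)) + 1/((-6691 + 15662) + 29735) = (-10163 + 40082800/13971) + 1/(8971 + 29735) = -101904473/13971 + 1/38706 = -438257168663/60084614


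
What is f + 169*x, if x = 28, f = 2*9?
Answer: 4750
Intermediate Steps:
f = 18
f + 169*x = 18 + 169*28 = 18 + 4732 = 4750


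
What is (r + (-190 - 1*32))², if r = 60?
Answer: 26244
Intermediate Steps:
(r + (-190 - 1*32))² = (60 + (-190 - 1*32))² = (60 + (-190 - 32))² = (60 - 222)² = (-162)² = 26244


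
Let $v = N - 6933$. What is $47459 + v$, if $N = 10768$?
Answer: $51294$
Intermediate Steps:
$v = 3835$ ($v = 10768 - 6933 = 3835$)
$47459 + v = 47459 + 3835 = 51294$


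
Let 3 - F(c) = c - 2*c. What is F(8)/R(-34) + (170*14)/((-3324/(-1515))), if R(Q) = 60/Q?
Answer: 8962451/8310 ≈ 1078.5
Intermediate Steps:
F(c) = 3 + c (F(c) = 3 - (c - 2*c) = 3 - (-1)*c = 3 + c)
F(8)/R(-34) + (170*14)/((-3324/(-1515))) = (3 + 8)/((60/(-34))) + (170*14)/((-3324/(-1515))) = 11/((60*(-1/34))) + 2380/((-3324*(-1/1515))) = 11/(-30/17) + 2380/(1108/505) = 11*(-17/30) + 2380*(505/1108) = -187/30 + 300475/277 = 8962451/8310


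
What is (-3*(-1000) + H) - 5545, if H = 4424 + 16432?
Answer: 18311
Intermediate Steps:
H = 20856
(-3*(-1000) + H) - 5545 = (-3*(-1000) + 20856) - 5545 = (3000 + 20856) - 5545 = 23856 - 5545 = 18311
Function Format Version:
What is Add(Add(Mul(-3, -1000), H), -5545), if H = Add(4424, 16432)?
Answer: 18311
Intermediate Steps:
H = 20856
Add(Add(Mul(-3, -1000), H), -5545) = Add(Add(Mul(-3, -1000), 20856), -5545) = Add(Add(3000, 20856), -5545) = Add(23856, -5545) = 18311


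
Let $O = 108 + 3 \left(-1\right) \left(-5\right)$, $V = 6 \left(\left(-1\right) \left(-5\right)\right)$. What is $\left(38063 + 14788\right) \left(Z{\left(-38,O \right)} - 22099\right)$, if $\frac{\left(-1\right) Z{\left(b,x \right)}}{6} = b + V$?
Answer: $-1165417401$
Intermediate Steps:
$V = 30$ ($V = 6 \cdot 5 = 30$)
$O = 123$ ($O = 108 - -15 = 108 + 15 = 123$)
$Z{\left(b,x \right)} = -180 - 6 b$ ($Z{\left(b,x \right)} = - 6 \left(b + 30\right) = - 6 \left(30 + b\right) = -180 - 6 b$)
$\left(38063 + 14788\right) \left(Z{\left(-38,O \right)} - 22099\right) = \left(38063 + 14788\right) \left(\left(-180 - -228\right) - 22099\right) = 52851 \left(\left(-180 + 228\right) - 22099\right) = 52851 \left(48 - 22099\right) = 52851 \left(-22051\right) = -1165417401$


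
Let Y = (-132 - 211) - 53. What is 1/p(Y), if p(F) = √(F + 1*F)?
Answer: -I*√22/132 ≈ -0.035533*I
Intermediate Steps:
Y = -396 (Y = -343 - 53 = -396)
p(F) = √2*√F (p(F) = √(F + F) = √(2*F) = √2*√F)
1/p(Y) = 1/(√2*√(-396)) = 1/(√2*(6*I*√11)) = 1/(6*I*√22) = -I*√22/132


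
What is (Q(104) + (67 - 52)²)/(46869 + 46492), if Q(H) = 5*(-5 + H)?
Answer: 720/93361 ≈ 0.0077120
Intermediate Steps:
Q(H) = -25 + 5*H
(Q(104) + (67 - 52)²)/(46869 + 46492) = ((-25 + 5*104) + (67 - 52)²)/(46869 + 46492) = ((-25 + 520) + 15²)/93361 = (495 + 225)*(1/93361) = 720*(1/93361) = 720/93361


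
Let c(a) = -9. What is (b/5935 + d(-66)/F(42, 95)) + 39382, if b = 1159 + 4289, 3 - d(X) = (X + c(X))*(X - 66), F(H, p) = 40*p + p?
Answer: 182069856683/4623365 ≈ 39380.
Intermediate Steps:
F(H, p) = 41*p
d(X) = 3 - (-66 + X)*(-9 + X) (d(X) = 3 - (X - 9)*(X - 66) = 3 - (-9 + X)*(-66 + X) = 3 - (-66 + X)*(-9 + X))
b = 5448
(b/5935 + d(-66)/F(42, 95)) + 39382 = (5448/5935 + (-591 - 1*(-66)² + 75*(-66))/((41*95))) + 39382 = (5448*(1/5935) + (-591 - 1*4356 - 4950)/3895) + 39382 = (5448/5935 + (-591 - 4356 - 4950)*(1/3895)) + 39382 = (5448/5935 - 9897*1/3895) + 39382 = (5448/5935 - 9897/3895) + 39382 = -7503747/4623365 + 39382 = 182069856683/4623365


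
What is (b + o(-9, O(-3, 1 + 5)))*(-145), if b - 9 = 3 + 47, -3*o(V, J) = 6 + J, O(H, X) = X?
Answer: -7975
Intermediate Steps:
o(V, J) = -2 - J/3 (o(V, J) = -(6 + J)/3 = -2 - J/3)
b = 59 (b = 9 + (3 + 47) = 9 + 50 = 59)
(b + o(-9, O(-3, 1 + 5)))*(-145) = (59 + (-2 - (1 + 5)/3))*(-145) = (59 + (-2 - ⅓*6))*(-145) = (59 + (-2 - 2))*(-145) = (59 - 4)*(-145) = 55*(-145) = -7975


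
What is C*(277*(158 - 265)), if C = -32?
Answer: 948448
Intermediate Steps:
C*(277*(158 - 265)) = -8864*(158 - 265) = -8864*(-107) = -32*(-29639) = 948448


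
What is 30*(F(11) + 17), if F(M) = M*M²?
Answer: 40440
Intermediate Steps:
F(M) = M³
30*(F(11) + 17) = 30*(11³ + 17) = 30*(1331 + 17) = 30*1348 = 40440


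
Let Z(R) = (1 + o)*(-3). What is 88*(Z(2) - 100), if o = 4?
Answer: -10120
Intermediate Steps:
Z(R) = -15 (Z(R) = (1 + 4)*(-3) = 5*(-3) = -15)
88*(Z(2) - 100) = 88*(-15 - 100) = 88*(-115) = -10120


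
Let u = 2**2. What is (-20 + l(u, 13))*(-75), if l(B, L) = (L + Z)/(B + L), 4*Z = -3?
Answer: 98325/68 ≈ 1446.0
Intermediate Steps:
Z = -3/4 (Z = (1/4)*(-3) = -3/4 ≈ -0.75000)
u = 4
l(B, L) = (-3/4 + L)/(B + L) (l(B, L) = (L - 3/4)/(B + L) = (-3/4 + L)/(B + L))
(-20 + l(u, 13))*(-75) = (-20 + (-3/4 + 13)/(4 + 13))*(-75) = (-20 + (49/4)/17)*(-75) = (-20 + (1/17)*(49/4))*(-75) = (-20 + 49/68)*(-75) = -1311/68*(-75) = 98325/68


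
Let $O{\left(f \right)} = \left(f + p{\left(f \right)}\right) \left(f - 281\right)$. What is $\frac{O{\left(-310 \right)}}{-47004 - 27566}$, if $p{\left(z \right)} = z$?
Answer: $- \frac{36642}{7457} \approx -4.9138$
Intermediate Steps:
$O{\left(f \right)} = 2 f \left(-281 + f\right)$ ($O{\left(f \right)} = \left(f + f\right) \left(f - 281\right) = 2 f \left(-281 + f\right)$)
$\frac{O{\left(-310 \right)}}{-47004 - 27566} = \frac{2 \left(-310\right) \left(-281 - 310\right)}{-47004 - 27566} = \frac{2 \left(-310\right) \left(-591\right)}{-74570} = 366420 \left(- \frac{1}{74570}\right) = - \frac{36642}{7457}$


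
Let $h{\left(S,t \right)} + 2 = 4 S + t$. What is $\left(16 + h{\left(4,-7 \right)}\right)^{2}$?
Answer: $529$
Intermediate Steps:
$h{\left(S,t \right)} = -2 + t + 4 S$ ($h{\left(S,t \right)} = -2 + \left(4 S + t\right) = -2 + \left(t + 4 S\right) = -2 + t + 4 S$)
$\left(16 + h{\left(4,-7 \right)}\right)^{2} = \left(16 - -7\right)^{2} = \left(16 + 7\right)^{2} = 23^{2} = 529$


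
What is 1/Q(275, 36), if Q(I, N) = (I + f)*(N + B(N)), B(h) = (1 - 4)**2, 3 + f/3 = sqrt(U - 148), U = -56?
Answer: 133/1633320 - I*sqrt(51)/544440 ≈ 8.1429e-5 - 1.3117e-5*I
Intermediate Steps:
f = -9 + 6*I*sqrt(51) (f = -9 + 3*sqrt(-56 - 148) = -9 + 3*sqrt(-204) = -9 + 3*(2*I*sqrt(51)) = -9 + 6*I*sqrt(51) ≈ -9.0 + 42.849*I)
B(h) = 9 (B(h) = (-3)**2 = 9)
Q(I, N) = (9 + N)*(-9 + I + 6*I*sqrt(51)) (Q(I, N) = (I + (-9 + 6*I*sqrt(51)))*(N + 9) = (-9 + I + 6*I*sqrt(51))*(9 + N) = (9 + N)*(-9 + I + 6*I*sqrt(51)))
1/Q(275, 36) = 1/(-81 + 9*275 + 275*36 - 3*36*(3 - 2*I*sqrt(51)) + 54*I*sqrt(51)) = 1/(-81 + 2475 + 9900 + (-324 + 216*I*sqrt(51)) + 54*I*sqrt(51)) = 1/(11970 + 270*I*sqrt(51))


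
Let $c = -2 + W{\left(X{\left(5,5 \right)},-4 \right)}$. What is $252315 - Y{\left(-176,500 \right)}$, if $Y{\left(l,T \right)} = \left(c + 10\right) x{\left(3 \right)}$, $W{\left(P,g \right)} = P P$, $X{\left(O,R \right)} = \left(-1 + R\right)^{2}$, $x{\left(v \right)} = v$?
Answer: $251523$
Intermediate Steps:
$W{\left(P,g \right)} = P^{2}$
$c = 254$ ($c = -2 + \left(\left(-1 + 5\right)^{2}\right)^{2} = -2 + \left(4^{2}\right)^{2} = -2 + 16^{2} = -2 + 256 = 254$)
$Y{\left(l,T \right)} = 792$ ($Y{\left(l,T \right)} = \left(254 + 10\right) 3 = 264 \cdot 3 = 792$)
$252315 - Y{\left(-176,500 \right)} = 252315 - 792 = 251523$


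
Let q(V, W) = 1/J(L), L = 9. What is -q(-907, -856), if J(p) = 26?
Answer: -1/26 ≈ -0.038462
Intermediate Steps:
q(V, W) = 1/26
-q(-907, -856) = -1*1/26 = -1/26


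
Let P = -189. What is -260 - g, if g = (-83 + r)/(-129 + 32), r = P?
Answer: -25492/97 ≈ -262.80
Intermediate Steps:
r = -189
g = 272/97 (g = (-83 - 189)/(-129 + 32) = -272/(-97) = -272*(-1/97) = 272/97 ≈ 2.8041)
-260 - g = -260 - 1*272/97 = -260 - 272/97 = -25492/97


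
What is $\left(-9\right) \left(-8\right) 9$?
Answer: $648$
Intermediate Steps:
$\left(-9\right) \left(-8\right) 9 = 72 \cdot 9 = 648$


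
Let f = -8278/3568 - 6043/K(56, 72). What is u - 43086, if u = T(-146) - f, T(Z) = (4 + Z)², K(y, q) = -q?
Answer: -184672985/8028 ≈ -23004.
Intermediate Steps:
f = 655169/8028 (f = -8278/3568 - 6043/((-1*72)) = -8278*1/3568 - 6043/(-72) = -4139/1784 - 6043*(-1/72) = -4139/1784 + 6043/72 = 655169/8028 ≈ 81.610)
u = 161221423/8028 (u = (4 - 146)² - 1*655169/8028 = (-142)² - 655169/8028 = 20164 - 655169/8028 = 161221423/8028 ≈ 20082.)
u - 43086 = 161221423/8028 - 43086 = -184672985/8028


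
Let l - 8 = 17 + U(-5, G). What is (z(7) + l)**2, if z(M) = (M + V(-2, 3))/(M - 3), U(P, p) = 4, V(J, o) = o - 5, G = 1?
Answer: 14641/16 ≈ 915.06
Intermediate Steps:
V(J, o) = -5 + o
z(M) = (-2 + M)/(-3 + M) (z(M) = (M + (-5 + 3))/(M - 3) = (M - 2)/(-3 + M) = (-2 + M)/(-3 + M))
l = 29 (l = 8 + (17 + 4) = 8 + 21 = 29)
(z(7) + l)**2 = ((-2 + 7)/(-3 + 7) + 29)**2 = (5/4 + 29)**2 = (121/4)**2 = 14641/16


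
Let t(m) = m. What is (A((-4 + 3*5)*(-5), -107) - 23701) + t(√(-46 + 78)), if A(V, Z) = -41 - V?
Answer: -23687 + 4*√2 ≈ -23681.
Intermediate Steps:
(A((-4 + 3*5)*(-5), -107) - 23701) + t(√(-46 + 78)) = ((-41 - (-4 + 3*5)*(-5)) - 23701) + √(-46 + 78) = ((-41 - (-4 + 15)*(-5)) - 23701) + √32 = ((-41 - 11*(-5)) - 23701) + 4*√2 = ((-41 - 1*(-55)) - 23701) + 4*√2 = ((-41 + 55) - 23701) + 4*√2 = (14 - 23701) + 4*√2 = -23687 + 4*√2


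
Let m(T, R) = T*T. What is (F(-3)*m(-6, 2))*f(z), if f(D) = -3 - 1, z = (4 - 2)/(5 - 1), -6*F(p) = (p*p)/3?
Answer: 72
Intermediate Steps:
m(T, R) = T**2
F(p) = -p**2/18 (F(p) = -p*p/(6*3) = -p**2/(6*3) = -p**2/18)
z = 1/2 (z = 2/4 = 2*(1/4) = 1/2 ≈ 0.50000)
f(D) = -4
(F(-3)*m(-6, 2))*f(z) = (-1/18*(-3)**2*(-6)**2)*(-4) = (-1/18*9*36)*(-4) = -1/2*36*(-4) = -18*(-4) = 72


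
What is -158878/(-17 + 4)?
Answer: 158878/13 ≈ 12221.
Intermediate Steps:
-158878/(-17 + 4) = -158878/(-13) = -158878*(-1/13) = 158878/13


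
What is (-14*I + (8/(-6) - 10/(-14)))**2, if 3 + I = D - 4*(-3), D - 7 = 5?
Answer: 38278969/441 ≈ 86800.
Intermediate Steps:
D = 12 (D = 7 + 5 = 12)
I = 21 (I = -3 + (12 - 4*(-3)) = -3 + (12 + 12) = -3 + 24 = 21)
(-14*I + (8/(-6) - 10/(-14)))**2 = (-14*21 + (8/(-6) - 10/(-14)))**2 = (-294 + (8*(-1/6) - 10*(-1/14)))**2 = (-294 + (-4/3 + 5/7))**2 = (-294 - 13/21)**2 = (-6187/21)**2 = 38278969/441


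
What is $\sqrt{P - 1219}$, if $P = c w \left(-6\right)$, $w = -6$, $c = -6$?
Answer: $i \sqrt{1435} \approx 37.881 i$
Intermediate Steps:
$P = -216$ ($P = \left(-6\right) \left(-6\right) \left(-6\right) = 36 \left(-6\right) = -216$)
$\sqrt{P - 1219} = \sqrt{-216 - 1219} = \sqrt{-1435} = i \sqrt{1435}$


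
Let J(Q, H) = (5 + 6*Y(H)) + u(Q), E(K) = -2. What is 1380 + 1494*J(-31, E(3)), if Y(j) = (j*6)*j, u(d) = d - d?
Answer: 223986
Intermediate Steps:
u(d) = 0
Y(j) = 6*j**2 (Y(j) = (6*j)*j = 6*j**2)
J(Q, H) = 5 + 36*H**2 (J(Q, H) = (5 + 6*(6*H**2)) + 0 = (5 + 36*H**2) + 0 = 5 + 36*H**2)
1380 + 1494*J(-31, E(3)) = 1380 + 1494*(5 + 36*(-2)**2) = 1380 + 1494*(5 + 36*4) = 1380 + 1494*(5 + 144) = 1380 + 1494*149 = 1380 + 222606 = 223986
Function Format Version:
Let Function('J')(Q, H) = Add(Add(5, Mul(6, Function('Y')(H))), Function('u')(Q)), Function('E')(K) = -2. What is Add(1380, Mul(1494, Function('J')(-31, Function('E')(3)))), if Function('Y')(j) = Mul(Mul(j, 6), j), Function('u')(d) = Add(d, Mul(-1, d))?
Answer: 223986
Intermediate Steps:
Function('u')(d) = 0
Function('Y')(j) = Mul(6, Pow(j, 2)) (Function('Y')(j) = Mul(Mul(6, j), j) = Mul(6, Pow(j, 2)))
Function('J')(Q, H) = Add(5, Mul(36, Pow(H, 2))) (Function('J')(Q, H) = Add(Add(5, Mul(6, Mul(6, Pow(H, 2)))), 0) = Add(Add(5, Mul(36, Pow(H, 2))), 0) = Add(5, Mul(36, Pow(H, 2))))
Add(1380, Mul(1494, Function('J')(-31, Function('E')(3)))) = Add(1380, Mul(1494, Add(5, Mul(36, Pow(-2, 2))))) = Add(1380, Mul(1494, Add(5, Mul(36, 4)))) = Add(1380, Mul(1494, Add(5, 144))) = Add(1380, Mul(1494, 149)) = Add(1380, 222606) = 223986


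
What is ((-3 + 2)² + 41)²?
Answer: 1764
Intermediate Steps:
((-3 + 2)² + 41)² = ((-1)² + 41)² = (1 + 41)² = 42² = 1764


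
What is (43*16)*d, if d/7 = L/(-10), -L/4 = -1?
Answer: -9632/5 ≈ -1926.4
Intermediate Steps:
L = 4 (L = -4*(-1) = 4)
d = -14/5 (d = 7*(4/(-10)) = 7*(4*(-⅒)) = 7*(-⅖) = -14/5 ≈ -2.8000)
(43*16)*d = (43*16)*(-14/5) = 688*(-14/5) = -9632/5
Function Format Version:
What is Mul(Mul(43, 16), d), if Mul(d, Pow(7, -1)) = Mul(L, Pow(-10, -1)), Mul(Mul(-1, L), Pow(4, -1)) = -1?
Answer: Rational(-9632, 5) ≈ -1926.4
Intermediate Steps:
L = 4 (L = Mul(-4, -1) = 4)
d = Rational(-14, 5) (d = Mul(7, Mul(4, Pow(-10, -1))) = Mul(7, Mul(4, Rational(-1, 10))) = Mul(7, Rational(-2, 5)) = Rational(-14, 5) ≈ -2.8000)
Mul(Mul(43, 16), d) = Mul(Mul(43, 16), Rational(-14, 5)) = Mul(688, Rational(-14, 5)) = Rational(-9632, 5)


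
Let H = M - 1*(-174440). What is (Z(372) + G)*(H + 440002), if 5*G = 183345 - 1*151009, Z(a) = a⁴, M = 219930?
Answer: 79891694396281152/5 ≈ 1.5978e+16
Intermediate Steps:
H = 394370 (H = 219930 - 1*(-174440) = 219930 + 174440 = 394370)
G = 32336/5 (G = (183345 - 1*151009)/5 = (183345 - 151009)/5 = (⅕)*32336 = 32336/5 ≈ 6467.2)
(Z(372) + G)*(H + 440002) = (372⁴ + 32336/5)*(394370 + 440002) = (19150131456 + 32336/5)*834372 = (95750689616/5)*834372 = 79891694396281152/5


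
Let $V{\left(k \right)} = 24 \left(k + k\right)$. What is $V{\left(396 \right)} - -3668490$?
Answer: $3687498$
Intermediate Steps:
$V{\left(k \right)} = 48 k$ ($V{\left(k \right)} = 24 \cdot 2 k = 48 k$)
$V{\left(396 \right)} - -3668490 = 48 \cdot 396 - -3668490 = 19008 + 3668490 = 3687498$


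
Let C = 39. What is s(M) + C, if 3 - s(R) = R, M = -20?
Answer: 62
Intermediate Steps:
s(R) = 3 - R
s(M) + C = (3 - 1*(-20)) + 39 = (3 + 20) + 39 = 23 + 39 = 62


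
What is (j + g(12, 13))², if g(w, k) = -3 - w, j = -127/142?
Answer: 5094049/20164 ≈ 252.63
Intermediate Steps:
j = -127/142 (j = -127*1/142 = -127/142 ≈ -0.89437)
(j + g(12, 13))² = (-127/142 + (-3 - 1*12))² = (-127/142 + (-3 - 12))² = (-127/142 - 15)² = (-2257/142)² = 5094049/20164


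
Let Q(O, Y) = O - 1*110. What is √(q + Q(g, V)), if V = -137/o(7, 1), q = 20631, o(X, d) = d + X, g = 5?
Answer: √20526 ≈ 143.27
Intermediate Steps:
o(X, d) = X + d
V = -137/8 (V = -137/(7 + 1) = -137/8 ≈ -17.125)
Q(O, Y) = -110 + O (Q(O, Y) = O - 110 = -110 + O)
√(q + Q(g, V)) = √(20631 + (-110 + 5)) = √(20631 - 105) = √20526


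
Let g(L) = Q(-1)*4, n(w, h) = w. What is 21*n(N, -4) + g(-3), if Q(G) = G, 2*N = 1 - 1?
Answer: -4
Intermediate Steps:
N = 0 (N = (1 - 1)/2 = (1/2)*0 = 0)
g(L) = -4 (g(L) = -1*4 = -4)
21*n(N, -4) + g(-3) = 21*0 - 4 = 0 - 4 = -4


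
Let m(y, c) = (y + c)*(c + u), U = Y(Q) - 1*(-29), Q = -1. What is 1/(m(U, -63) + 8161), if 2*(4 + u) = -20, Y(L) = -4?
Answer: 1/11087 ≈ 9.0196e-5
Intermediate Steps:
u = -14 (u = -4 + (1/2)*(-20) = -4 - 10 = -14)
U = 25 (U = -4 - 1*(-29) = -4 + 29 = 25)
m(y, c) = (-14 + c)*(c + y) (m(y, c) = (y + c)*(c - 14) = (c + y)*(-14 + c) = (-14 + c)*(c + y))
1/(m(U, -63) + 8161) = 1/(((-63)**2 - 14*(-63) - 14*25 - 63*25) + 8161) = 1/((3969 + 882 - 350 - 1575) + 8161) = 1/(2926 + 8161) = 1/11087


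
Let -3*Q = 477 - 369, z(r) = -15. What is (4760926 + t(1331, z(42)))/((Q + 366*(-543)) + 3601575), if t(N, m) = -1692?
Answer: 4759234/3402801 ≈ 1.3986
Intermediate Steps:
Q = -36 (Q = -(477 - 369)/3 = -1/3*108 = -36)
(4760926 + t(1331, z(42)))/((Q + 366*(-543)) + 3601575) = (4760926 - 1692)/((-36 + 366*(-543)) + 3601575) = 4759234/((-36 - 198738) + 3601575) = 4759234/(-198774 + 3601575) = 4759234/3402801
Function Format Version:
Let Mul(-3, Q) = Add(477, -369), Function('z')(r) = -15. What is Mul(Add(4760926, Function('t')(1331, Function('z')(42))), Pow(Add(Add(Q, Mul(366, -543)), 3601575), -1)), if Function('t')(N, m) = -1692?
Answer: Rational(4759234, 3402801) ≈ 1.3986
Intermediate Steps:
Q = -36 (Q = Mul(Rational(-1, 3), Add(477, -369)) = Mul(Rational(-1, 3), 108) = -36)
Mul(Add(4760926, Function('t')(1331, Function('z')(42))), Pow(Add(Add(Q, Mul(366, -543)), 3601575), -1)) = Mul(Add(4760926, -1692), Pow(Add(Add(-36, Mul(366, -543)), 3601575), -1)) = Mul(4759234, Pow(Add(Add(-36, -198738), 3601575), -1)) = Mul(4759234, Pow(Add(-198774, 3601575), -1)) = Mul(4759234, Pow(3402801, -1)) = Mul(4759234, Rational(1, 3402801)) = Rational(4759234, 3402801)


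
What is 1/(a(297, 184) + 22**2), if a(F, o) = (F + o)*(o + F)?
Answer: 1/231845 ≈ 4.3132e-6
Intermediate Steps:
a(F, o) = (F + o)**2 (a(F, o) = (F + o)*(F + o) = (F + o)**2)
1/(a(297, 184) + 22**2) = 1/((297 + 184)**2 + 22**2) = 1/(481**2 + 484) = 1/(231361 + 484) = 1/231845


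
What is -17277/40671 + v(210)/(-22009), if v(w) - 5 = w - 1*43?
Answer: -129081635/298376013 ≈ -0.43261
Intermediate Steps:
v(w) = -38 + w (v(w) = 5 + (w - 1*43) = 5 + (w - 43) = 5 + (-43 + w) = -38 + w)
-17277/40671 + v(210)/(-22009) = -17277/40671 + (-38 + 210)/(-22009) = -17277*1/40671 + 172*(-1/22009) = -5759/13557 - 172/22009 = -129081635/298376013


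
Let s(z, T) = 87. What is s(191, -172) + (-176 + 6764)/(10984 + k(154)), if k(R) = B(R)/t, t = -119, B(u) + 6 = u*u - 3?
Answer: 112438815/1283389 ≈ 87.611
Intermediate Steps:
B(u) = -9 + u**2 (B(u) = -6 + (u*u - 3) = -6 + (u**2 - 3) = -6 + (-3 + u**2) = -9 + u**2)
k(R) = 9/119 - R**2/119 (k(R) = (-9 + R**2)/(-119) = (-9 + R**2)*(-1/119) = 9/119 - R**2/119)
s(191, -172) + (-176 + 6764)/(10984 + k(154)) = 87 + (-176 + 6764)/(10984 + (9/119 - 1/119*154**2)) = 87 + 6588/(10984 + (9/119 - 1/119*23716)) = 87 + 6588/(10984 + (9/119 - 3388/17)) = 87 + 6588/(10984 - 23707/119) = 87 + 6588/(1283389/119) = 87 + 6588*(119/1283389) = 87 + 783972/1283389 = 112438815/1283389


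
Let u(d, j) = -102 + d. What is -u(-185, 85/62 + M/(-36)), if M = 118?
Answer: 287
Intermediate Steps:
-u(-185, 85/62 + M/(-36)) = -(-102 - 185) = -1*(-287) = 287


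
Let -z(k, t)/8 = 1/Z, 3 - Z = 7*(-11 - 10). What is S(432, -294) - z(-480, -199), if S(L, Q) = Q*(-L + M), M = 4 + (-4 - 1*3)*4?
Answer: 10054804/75 ≈ 1.3406e+5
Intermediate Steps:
Z = 150 (Z = 3 - 7*(-11 - 10) = 3 - 7*(-21) = 3 - 1*(-147) = 3 + 147 = 150)
z(k, t) = -4/75 (z(k, t) = -8/150 = -8*1/150 = -4/75)
M = -24 (M = 4 + (-4 - 3)*4 = 4 - 7*4 = 4 - 28 = -24)
S(L, Q) = Q*(-24 - L) (S(L, Q) = Q*(-L - 24) = Q*(-24 - L))
S(432, -294) - z(-480, -199) = -1*(-294)*(24 + 432) - 1*(-4/75) = -1*(-294)*456 + 4/75 = 134064 + 4/75 = 10054804/75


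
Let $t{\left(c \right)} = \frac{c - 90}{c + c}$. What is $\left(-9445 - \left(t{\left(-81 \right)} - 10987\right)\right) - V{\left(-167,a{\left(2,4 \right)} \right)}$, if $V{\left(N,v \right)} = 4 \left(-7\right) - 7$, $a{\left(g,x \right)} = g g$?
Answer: $\frac{28367}{18} \approx 1575.9$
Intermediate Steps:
$a{\left(g,x \right)} = g^{2}$
$t{\left(c \right)} = \frac{-90 + c}{2 c}$
$V{\left(N,v \right)} = -35$ ($V{\left(N,v \right)} = -28 - 7 = -35$)
$\left(-9445 - \left(t{\left(-81 \right)} - 10987\right)\right) - V{\left(-167,a{\left(2,4 \right)} \right)} = \left(-9445 - \left(\frac{-90 - 81}{2 \left(-81\right)} - 10987\right)\right) - -35 = \left(-9445 - \left(\frac{1}{2} \left(- \frac{1}{81}\right) \left(-171\right) - 10987\right)\right) + 35 = \left(-9445 - \left(\frac{19}{18} - 10987\right)\right) + 35 = \left(-9445 - - \frac{197747}{18}\right) + 35 = \left(-9445 + \frac{197747}{18}\right) + 35 = \frac{27737}{18} + 35 = \frac{28367}{18}$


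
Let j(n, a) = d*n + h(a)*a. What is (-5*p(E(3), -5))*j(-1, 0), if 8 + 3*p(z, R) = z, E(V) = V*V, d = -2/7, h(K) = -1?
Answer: -10/21 ≈ -0.47619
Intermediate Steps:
d = -2/7 (d = -2*⅐ = -2/7 ≈ -0.28571)
j(n, a) = -a - 2*n/7 (j(n, a) = -2*n/7 - a = -a - 2*n/7)
E(V) = V²
p(z, R) = -8/3 + z/3
(-5*p(E(3), -5))*j(-1, 0) = (-5*(-8/3 + (⅓)*3²))*(-1*0 - 2/7*(-1)) = (-5*(-8/3 + (⅓)*9))*(0 + 2/7) = -5*(-8/3 + 3)*(2/7) = -5*⅓*(2/7) = -5/3*2/7 = -10/21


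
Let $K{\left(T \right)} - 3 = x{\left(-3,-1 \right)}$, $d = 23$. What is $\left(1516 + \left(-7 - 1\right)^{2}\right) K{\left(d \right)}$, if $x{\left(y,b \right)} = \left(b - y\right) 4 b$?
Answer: $-7900$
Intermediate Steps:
$x{\left(y,b \right)} = b \left(- 4 y + 4 b\right)$ ($x{\left(y,b \right)} = \left(- 4 y + 4 b\right) b = b \left(- 4 y + 4 b\right)$)
$K{\left(T \right)} = -5$ ($K{\left(T \right)} = 3 + 4 \left(-1\right) \left(-1 - -3\right) = 3 + 4 \left(-1\right) \left(-1 + 3\right) = 3 + 4 \left(-1\right) 2 = 3 - 8 = -5$)
$\left(1516 + \left(-7 - 1\right)^{2}\right) K{\left(d \right)} = \left(1516 + \left(-7 - 1\right)^{2}\right) \left(-5\right) = \left(1516 + \left(-8\right)^{2}\right) \left(-5\right) = \left(1516 + 64\right) \left(-5\right) = 1580 \left(-5\right) = -7900$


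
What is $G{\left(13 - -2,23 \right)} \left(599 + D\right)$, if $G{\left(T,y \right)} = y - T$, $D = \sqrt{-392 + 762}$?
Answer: $4792 + 8 \sqrt{370} \approx 4945.9$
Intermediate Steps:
$D = \sqrt{370} \approx 19.235$
$G{\left(13 - -2,23 \right)} \left(599 + D\right) = \left(23 - \left(13 - -2\right)\right) \left(599 + \sqrt{370}\right) = \left(23 - \left(13 + 2\right)\right) \left(599 + \sqrt{370}\right) = \left(23 - 15\right) \left(599 + \sqrt{370}\right) = 8 \left(599 + \sqrt{370}\right) = 4792 + 8 \sqrt{370}$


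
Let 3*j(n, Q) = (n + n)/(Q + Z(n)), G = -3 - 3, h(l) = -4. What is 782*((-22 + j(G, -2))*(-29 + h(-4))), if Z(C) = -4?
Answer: 550528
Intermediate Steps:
G = -6
j(n, Q) = 2*n/(3*(-4 + Q)) (j(n, Q) = ((n + n)/(Q - 4))/3 = ((2*n)/(-4 + Q))/3 = (2*n/(-4 + Q))/3 = 2*n/(3*(-4 + Q)))
782*((-22 + j(G, -2))*(-29 + h(-4))) = 782*((-22 + (⅔)*(-6)/(-4 - 2))*(-29 - 4)) = 782*((-22 + (⅔)*(-6)/(-6))*(-33)) = 782*((-22 + (⅔)*(-6)*(-⅙))*(-33)) = 782*((-22 + ⅔)*(-33)) = 782*(-64/3*(-33)) = 782*704 = 550528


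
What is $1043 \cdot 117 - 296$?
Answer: $121735$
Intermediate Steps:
$1043 \cdot 117 - 296 = 122031 - 296 = 121735$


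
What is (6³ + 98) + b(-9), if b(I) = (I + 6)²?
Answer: 323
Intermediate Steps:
b(I) = (6 + I)²
(6³ + 98) + b(-9) = (6³ + 98) + (6 - 9)² = (216 + 98) + (-3)² = 314 + 9 = 323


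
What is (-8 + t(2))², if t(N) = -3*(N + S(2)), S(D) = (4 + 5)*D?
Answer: 4624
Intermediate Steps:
S(D) = 9*D
t(N) = -54 - 3*N (t(N) = -3*(N + 9*2) = -3*(N + 18) = -3*(18 + N) = -54 - 3*N)
(-8 + t(2))² = (-8 + (-54 - 3*2))² = (-8 + (-54 - 6))² = (-8 - 60)² = (-68)² = 4624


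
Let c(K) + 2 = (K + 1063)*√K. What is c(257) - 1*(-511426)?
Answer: 511424 + 1320*√257 ≈ 5.3259e+5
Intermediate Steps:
c(K) = -2 + √K*(1063 + K) (c(K) = -2 + (K + 1063)*√K = -2 + (1063 + K)*√K = -2 + √K*(1063 + K))
c(257) - 1*(-511426) = (-2 + 257^(3/2) + 1063*√257) - 1*(-511426) = (-2 + 257*√257 + 1063*√257) + 511426 = (-2 + 1320*√257) + 511426 = 511424 + 1320*√257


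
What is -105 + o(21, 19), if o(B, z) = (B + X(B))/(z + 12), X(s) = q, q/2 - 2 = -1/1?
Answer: -3232/31 ≈ -104.26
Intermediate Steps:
q = 2 (q = 4 + 2*(-1/1) = 4 + 2*(-1*1) = 4 + 2*(-1) = 4 - 2 = 2)
X(s) = 2
o(B, z) = (2 + B)/(12 + z) (o(B, z) = (B + 2)/(z + 12) = (2 + B)/(12 + z))
-105 + o(21, 19) = -105 + (2 + 21)/(12 + 19) = -105 + 23/31 = -3232/31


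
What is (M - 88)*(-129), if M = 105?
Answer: -2193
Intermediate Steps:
(M - 88)*(-129) = (105 - 88)*(-129) = 17*(-129) = -2193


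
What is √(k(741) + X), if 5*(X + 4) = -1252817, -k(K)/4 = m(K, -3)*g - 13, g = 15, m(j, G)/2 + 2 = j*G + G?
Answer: √421115/5 ≈ 129.79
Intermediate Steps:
m(j, G) = -4 + 2*G + 2*G*j (m(j, G) = -4 + 2*(j*G + G) = -4 + 2*(G*j + G) = -4 + 2*(G + G*j) = -4 + (2*G + 2*G*j) = -4 + 2*G + 2*G*j)
k(K) = 652 + 360*K (k(K) = -4*((-4 + 2*(-3) + 2*(-3)*K)*15 - 13) = -4*((-4 - 6 - 6*K)*15 - 13) = -4*((-10 - 6*K)*15 - 13) = -4*((-150 - 90*K) - 13) = -4*(-163 - 90*K) = 652 + 360*K)
X = -1252837/5 (X = -4 + (⅕)*(-1252817) = -4 - 1252817/5 = -1252837/5 ≈ -2.5057e+5)
√(k(741) + X) = √((652 + 360*741) - 1252837/5) = √((652 + 266760) - 1252837/5) = √(267412 - 1252837/5) = √(84223/5) = √421115/5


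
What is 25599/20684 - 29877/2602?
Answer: -275683635/26909884 ≈ -10.245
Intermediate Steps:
25599/20684 - 29877/2602 = -275683635/26909884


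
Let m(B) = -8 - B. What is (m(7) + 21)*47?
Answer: 282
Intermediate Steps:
(m(7) + 21)*47 = ((-8 - 1*7) + 21)*47 = ((-8 - 7) + 21)*47 = (-15 + 21)*47 = 6*47 = 282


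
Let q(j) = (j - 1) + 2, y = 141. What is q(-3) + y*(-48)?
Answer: -6770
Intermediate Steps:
q(j) = 1 + j (q(j) = (-1 + j) + 2 = 1 + j)
q(-3) + y*(-48) = (1 - 3) + 141*(-48) = -2 - 6768 = -6770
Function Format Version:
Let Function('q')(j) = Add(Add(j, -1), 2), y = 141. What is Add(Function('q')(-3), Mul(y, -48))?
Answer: -6770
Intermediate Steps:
Function('q')(j) = Add(1, j) (Function('q')(j) = Add(Add(-1, j), 2) = Add(1, j))
Add(Function('q')(-3), Mul(y, -48)) = Add(Add(1, -3), Mul(141, -48)) = Add(-2, -6768) = -6770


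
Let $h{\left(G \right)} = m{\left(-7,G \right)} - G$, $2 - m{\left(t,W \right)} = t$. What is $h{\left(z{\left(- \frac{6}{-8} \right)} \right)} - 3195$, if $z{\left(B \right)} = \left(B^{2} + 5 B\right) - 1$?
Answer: $- \frac{51029}{16} \approx -3189.3$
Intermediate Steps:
$m{\left(t,W \right)} = 2 - t$
$z{\left(B \right)} = -1 + B^{2} + 5 B$
$h{\left(G \right)} = 9 - G$ ($h{\left(G \right)} = \left(2 - -7\right) - G = \left(2 + 7\right) - G = 9 - G$)
$h{\left(z{\left(- \frac{6}{-8} \right)} \right)} - 3195 = \left(9 - \left(-1 + \left(- \frac{6}{-8}\right)^{2} + 5 \left(- \frac{6}{-8}\right)\right)\right) - 3195 = \left(9 - \left(-1 + \left(\left(-6\right) \left(- \frac{1}{8}\right)\right)^{2} + 5 \left(\left(-6\right) \left(- \frac{1}{8}\right)\right)\right)\right) - 3195 = \left(9 - \left(-1 + \left(\frac{3}{4}\right)^{2} + 5 \cdot \frac{3}{4}\right)\right) - 3195 = \left(9 - \left(-1 + \frac{9}{16} + \frac{15}{4}\right)\right) - 3195 = \left(9 - \frac{53}{16}\right) - 3195 = \frac{91}{16} - 3195 = - \frac{51029}{16}$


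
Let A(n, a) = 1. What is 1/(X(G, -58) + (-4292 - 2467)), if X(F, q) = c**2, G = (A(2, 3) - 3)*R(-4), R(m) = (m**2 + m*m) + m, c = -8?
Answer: -1/6695 ≈ -0.00014937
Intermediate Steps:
R(m) = m + 2*m**2 (R(m) = (m**2 + m**2) + m = 2*m**2 + m = m + 2*m**2)
G = -56 (G = (1 - 3)*(-4*(1 + 2*(-4))) = -(-8)*(1 - 8) = -(-8)*(-7) = -2*28 = -56)
X(F, q) = 64 (X(F, q) = (-8)**2 = 64)
1/(X(G, -58) + (-4292 - 2467)) = 1/(64 + (-4292 - 2467)) = 1/(64 - 6759) = 1/(-6695) = -1/6695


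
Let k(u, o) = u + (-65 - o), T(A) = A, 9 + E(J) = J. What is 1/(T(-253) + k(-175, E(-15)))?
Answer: -1/469 ≈ -0.0021322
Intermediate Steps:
E(J) = -9 + J
k(u, o) = -65 + u - o
1/(T(-253) + k(-175, E(-15))) = 1/(-253 + (-65 - 175 - (-9 - 15))) = 1/(-253 + (-65 - 175 - 1*(-24))) = 1/(-253 + (-65 - 175 + 24)) = 1/(-253 - 216) = 1/(-469) = -1/469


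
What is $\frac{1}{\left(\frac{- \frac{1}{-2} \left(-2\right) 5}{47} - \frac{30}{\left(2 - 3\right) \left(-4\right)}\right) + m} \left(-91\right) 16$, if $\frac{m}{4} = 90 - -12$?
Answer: $- \frac{136864}{37637} \approx -3.6364$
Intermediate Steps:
$m = 408$ ($m = 4 \left(90 - -12\right) = 4 \left(90 + 12\right) = 4 \cdot 102 = 408$)
$\frac{1}{\left(\frac{- \frac{1}{-2} \left(-2\right) 5}{47} - \frac{30}{\left(2 - 3\right) \left(-4\right)}\right) + m} \left(-91\right) 16 = \frac{1}{\left(\frac{- \frac{1}{-2} \left(-2\right) 5}{47} - \frac{30}{\left(2 - 3\right) \left(-4\right)}\right) + 408} \left(-91\right) 16 = \frac{1}{\left(\left(-1\right) \left(- \frac{1}{2}\right) \left(-2\right) 5 \cdot \frac{1}{47} - \frac{30}{\left(-1\right) \left(-4\right)}\right) + 408} \left(-91\right) 16 = \frac{1}{\left(\frac{1}{2} \left(-2\right) 5 \cdot \frac{1}{47} - \frac{30}{4}\right) + 408} \left(-91\right) 16 = \frac{1}{\left(\left(-1\right) 5 \cdot \frac{1}{47} - \frac{15}{2}\right) + 408} \left(-91\right) 16 = \frac{1}{\left(\left(-5\right) \frac{1}{47} - \frac{15}{2}\right) + 408} \left(-91\right) 16 = \frac{1}{\left(- \frac{5}{47} - \frac{15}{2}\right) + 408} \left(-91\right) 16 = \frac{1}{- \frac{715}{94} + 408} \left(-91\right) 16 = \frac{1}{\frac{37637}{94}} \left(-91\right) 16 = \frac{94}{37637} \left(-91\right) 16 = \left(- \frac{8554}{37637}\right) 16 = - \frac{136864}{37637}$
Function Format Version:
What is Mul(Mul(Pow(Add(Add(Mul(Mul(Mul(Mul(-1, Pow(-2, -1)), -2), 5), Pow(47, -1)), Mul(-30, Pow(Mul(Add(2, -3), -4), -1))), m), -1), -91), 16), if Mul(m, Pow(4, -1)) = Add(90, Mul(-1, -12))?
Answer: Rational(-136864, 37637) ≈ -3.6364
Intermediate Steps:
m = 408 (m = Mul(4, Add(90, Mul(-1, -12))) = Mul(4, Add(90, 12)) = Mul(4, 102) = 408)
Mul(Mul(Pow(Add(Add(Mul(Mul(Mul(Mul(-1, Pow(-2, -1)), -2), 5), Pow(47, -1)), Mul(-30, Pow(Mul(Add(2, -3), -4), -1))), m), -1), -91), 16) = Mul(Mul(Pow(Add(Add(Mul(Mul(Mul(Mul(-1, Pow(-2, -1)), -2), 5), Pow(47, -1)), Mul(-30, Pow(Mul(Add(2, -3), -4), -1))), 408), -1), -91), 16) = Mul(Mul(Pow(Add(Add(Mul(Mul(Mul(Mul(-1, Rational(-1, 2)), -2), 5), Rational(1, 47)), Mul(-30, Pow(Mul(-1, -4), -1))), 408), -1), -91), 16) = Mul(Mul(Pow(Add(Add(Mul(Mul(Mul(Rational(1, 2), -2), 5), Rational(1, 47)), Mul(-30, Pow(4, -1))), 408), -1), -91), 16) = Mul(Mul(Pow(Add(Add(Mul(Mul(-1, 5), Rational(1, 47)), Mul(-30, Rational(1, 4))), 408), -1), -91), 16) = Mul(Mul(Pow(Add(Add(Mul(-5, Rational(1, 47)), Rational(-15, 2)), 408), -1), -91), 16) = Mul(Mul(Pow(Add(Add(Rational(-5, 47), Rational(-15, 2)), 408), -1), -91), 16) = Mul(Mul(Pow(Add(Rational(-715, 94), 408), -1), -91), 16) = Mul(Mul(Pow(Rational(37637, 94), -1), -91), 16) = Mul(Mul(Rational(94, 37637), -91), 16) = Mul(Rational(-8554, 37637), 16) = Rational(-136864, 37637)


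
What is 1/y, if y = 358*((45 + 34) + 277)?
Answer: 1/127448 ≈ 7.8463e-6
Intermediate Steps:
y = 127448 (y = 358*(79 + 277) = 358*356 = 127448)
1/y = 1/127448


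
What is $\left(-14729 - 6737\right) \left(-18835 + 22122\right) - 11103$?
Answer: $-70569845$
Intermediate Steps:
$\left(-14729 - 6737\right) \left(-18835 + 22122\right) - 11103 = \left(-21466\right) 3287 - 11103 = -70558742 - 11103 = -70569845$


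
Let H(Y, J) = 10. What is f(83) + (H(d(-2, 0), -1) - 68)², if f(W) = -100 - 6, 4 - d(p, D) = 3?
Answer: 3258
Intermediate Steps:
d(p, D) = 1 (d(p, D) = 4 - 1*3 = 4 - 3 = 1)
f(W) = -106
f(83) + (H(d(-2, 0), -1) - 68)² = -106 + (10 - 68)² = -106 + (-58)² = -106 + 3364 = 3258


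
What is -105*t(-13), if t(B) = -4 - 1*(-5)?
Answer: -105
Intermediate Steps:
t(B) = 1 (t(B) = -4 + 5 = 1)
-105*t(-13) = -105*1 = -105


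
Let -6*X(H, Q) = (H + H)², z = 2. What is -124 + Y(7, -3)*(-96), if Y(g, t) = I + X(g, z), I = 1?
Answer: 2916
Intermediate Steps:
X(H, Q) = -2*H²/3 (X(H, Q) = -(H + H)²/6 = -4*H²/6 = -2*H²/3)
Y(g, t) = 1 - 2*g²/3
-124 + Y(7, -3)*(-96) = -124 + (1 - ⅔*7²)*(-96) = -124 + (1 - ⅔*49)*(-96) = -124 + (1 - 98/3)*(-96) = -124 - 95/3*(-96) = -124 + 3040 = 2916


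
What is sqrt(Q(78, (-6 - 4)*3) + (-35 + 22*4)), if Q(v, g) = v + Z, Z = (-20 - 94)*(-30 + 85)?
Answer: I*sqrt(6139) ≈ 78.352*I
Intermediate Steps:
Z = -6270 (Z = -114*55 = -6270)
Q(v, g) = -6270 + v (Q(v, g) = v - 6270 = -6270 + v)
sqrt(Q(78, (-6 - 4)*3) + (-35 + 22*4)) = sqrt((-6270 + 78) + (-35 + 22*4)) = sqrt(-6192 + (-35 + 88)) = sqrt(-6192 + 53) = sqrt(-6139) = I*sqrt(6139)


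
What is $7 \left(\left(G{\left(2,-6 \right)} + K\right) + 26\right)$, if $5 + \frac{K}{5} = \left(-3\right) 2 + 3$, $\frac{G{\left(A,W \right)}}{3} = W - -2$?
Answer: $-182$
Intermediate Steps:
$G{\left(A,W \right)} = 6 + 3 W$ ($G{\left(A,W \right)} = 3 \left(W - -2\right) = 3 \left(W + 2\right) = 3 \left(2 + W\right) = 6 + 3 W$)
$K = -40$ ($K = -25 + 5 \left(\left(-3\right) 2 + 3\right) = -25 + 5 \left(-6 + 3\right) = -25 + 5 \left(-3\right) = -25 - 15 = -40$)
$7 \left(\left(G{\left(2,-6 \right)} + K\right) + 26\right) = 7 \left(\left(\left(6 + 3 \left(-6\right)\right) - 40\right) + 26\right) = 7 \left(\left(\left(6 - 18\right) - 40\right) + 26\right) = 7 \left(\left(-12 - 40\right) + 26\right) = 7 \left(-52 + 26\right) = 7 \left(-26\right) = -182$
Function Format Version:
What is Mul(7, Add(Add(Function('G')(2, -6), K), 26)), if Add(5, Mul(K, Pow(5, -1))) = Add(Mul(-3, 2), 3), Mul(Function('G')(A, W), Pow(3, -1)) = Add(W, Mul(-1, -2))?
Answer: -182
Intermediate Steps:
Function('G')(A, W) = Add(6, Mul(3, W)) (Function('G')(A, W) = Mul(3, Add(W, Mul(-1, -2))) = Mul(3, Add(W, 2)) = Mul(3, Add(2, W)) = Add(6, Mul(3, W)))
K = -40 (K = Add(-25, Mul(5, Add(Mul(-3, 2), 3))) = Add(-25, Mul(5, Add(-6, 3))) = Add(-25, Mul(5, -3)) = Add(-25, -15) = -40)
Mul(7, Add(Add(Function('G')(2, -6), K), 26)) = Mul(7, Add(Add(Add(6, Mul(3, -6)), -40), 26)) = Mul(7, Add(Add(Add(6, -18), -40), 26)) = Mul(7, Add(Add(-12, -40), 26)) = Mul(7, Add(-52, 26)) = Mul(7, -26) = -182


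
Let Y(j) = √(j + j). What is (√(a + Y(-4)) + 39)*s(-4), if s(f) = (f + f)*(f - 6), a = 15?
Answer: 3120 + 80*√(15 + 2*I*√2) ≈ 3431.2 + 29.084*I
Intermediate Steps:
s(f) = 2*f*(-6 + f) (s(f) = (2*f)*(-6 + f) = 2*f*(-6 + f))
Y(j) = √2*√j (Y(j) = √(2*j) = √2*√j)
(√(a + Y(-4)) + 39)*s(-4) = (√(15 + √2*√(-4)) + 39)*(2*(-4)*(-6 - 4)) = (√(15 + √2*(2*I)) + 39)*(2*(-4)*(-10)) = (√(15 + 2*I*√2) + 39)*80 = (39 + √(15 + 2*I*√2))*80 = 3120 + 80*√(15 + 2*I*√2)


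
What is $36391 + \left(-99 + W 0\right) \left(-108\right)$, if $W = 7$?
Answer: $47083$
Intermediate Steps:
$36391 + \left(-99 + W 0\right) \left(-108\right) = 36391 + \left(-99 + 7 \cdot 0\right) \left(-108\right) = 36391 + \left(-99 + 0\right) \left(-108\right) = 36391 - -10692 = 36391 + 10692 = 47083$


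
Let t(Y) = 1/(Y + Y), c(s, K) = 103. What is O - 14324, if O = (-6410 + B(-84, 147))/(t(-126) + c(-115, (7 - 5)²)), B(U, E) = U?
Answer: -373415908/25955 ≈ -14387.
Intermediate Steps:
t(Y) = 1/(2*Y)
O = -1636488/25955 (O = (-6410 - 84)/((½)/(-126) + 103) = -6494/((½)*(-1/126) + 103) = -6494/(-1/252 + 103) = -6494/25955/252 = -6494*252/25955 = -1636488/25955 ≈ -63.051)
O - 14324 = -1636488/25955 - 14324 = -373415908/25955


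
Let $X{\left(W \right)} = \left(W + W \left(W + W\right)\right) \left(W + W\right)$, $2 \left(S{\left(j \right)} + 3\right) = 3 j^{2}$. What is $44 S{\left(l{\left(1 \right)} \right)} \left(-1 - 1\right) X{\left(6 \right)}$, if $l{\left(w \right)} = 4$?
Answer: $-1729728$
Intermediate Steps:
$S{\left(j \right)} = -3 + \frac{3 j^{2}}{2}$
$X{\left(W \right)} = 2 W \left(W + 2 W^{2}\right)$ ($X{\left(W \right)} = \left(W + W 2 W\right) 2 W = \left(W + 2 W^{2}\right) 2 W = 2 W \left(W + 2 W^{2}\right)$)
$44 S{\left(l{\left(1 \right)} \right)} \left(-1 - 1\right) X{\left(6 \right)} = 44 \left(-3 + \frac{3 \cdot 4^{2}}{2}\right) \left(-1 - 1\right) 6^{2} \left(2 + 4 \cdot 6\right) = 44 \left(-3 + \frac{3}{2} \cdot 16\right) \left(- 2 \cdot 36 \left(2 + 24\right)\right) = 44 \left(-3 + 24\right) \left(- 2 \cdot 36 \cdot 26\right) = 44 \cdot 21 \left(\left(-2\right) 936\right) = 924 \left(-1872\right) = -1729728$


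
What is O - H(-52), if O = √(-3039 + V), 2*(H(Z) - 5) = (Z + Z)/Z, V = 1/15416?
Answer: -6 + I*√180556905442/7708 ≈ -6.0 + 55.127*I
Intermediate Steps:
V = 1/15416 ≈ 6.4868e-5
H(Z) = 6 (H(Z) = 5 + ((Z + Z)/Z)/2 = 5 + ((2*Z)/Z)/2 = 5 + (½)*2 = 5 + 1 = 6)
O = I*√180556905442/7708 (O = √(-3039 + 1/15416) = √(-46849223/15416) = I*√180556905442/7708 ≈ 55.127*I)
O - H(-52) = I*√180556905442/7708 - 1*6 = I*√180556905442/7708 - 6 = -6 + I*√180556905442/7708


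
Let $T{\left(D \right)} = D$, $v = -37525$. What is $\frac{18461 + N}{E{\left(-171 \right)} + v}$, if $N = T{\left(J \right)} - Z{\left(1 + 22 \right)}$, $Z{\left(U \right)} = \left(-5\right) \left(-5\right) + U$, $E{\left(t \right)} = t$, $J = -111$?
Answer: $- \frac{9151}{18848} \approx -0.48552$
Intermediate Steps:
$Z{\left(U \right)} = 25 + U$
$N = -159$ ($N = -111 - \left(25 + \left(1 + 22\right)\right) = -111 - \left(25 + 23\right) = -111 - 48 = -159$)
$\frac{18461 + N}{E{\left(-171 \right)} + v} = \frac{18461 - 159}{-171 - 37525} = \frac{18302}{-37696} = 18302 \left(- \frac{1}{37696}\right) = - \frac{9151}{18848}$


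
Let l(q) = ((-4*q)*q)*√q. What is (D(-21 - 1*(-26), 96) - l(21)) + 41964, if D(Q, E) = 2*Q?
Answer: 41974 + 1764*√21 ≈ 50058.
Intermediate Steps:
l(q) = -4*q^(5/2) (l(q) = (-4*q²)*√q = -4*q^(5/2))
(D(-21 - 1*(-26), 96) - l(21)) + 41964 = (2*(-21 - 1*(-26)) - (-4)*21^(5/2)) + 41964 = (2*(-21 + 26) - (-4)*441*√21) + 41964 = (2*5 - (-1764)*√21) + 41964 = (10 + 1764*√21) + 41964 = 41974 + 1764*√21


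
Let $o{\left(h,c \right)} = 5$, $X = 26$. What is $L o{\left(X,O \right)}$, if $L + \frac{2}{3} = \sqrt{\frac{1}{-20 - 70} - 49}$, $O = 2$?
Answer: $- \frac{10}{3} + \frac{i \sqrt{44110}}{6} \approx -3.3333 + 35.004 i$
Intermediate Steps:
$L = - \frac{2}{3} + \frac{i \sqrt{44110}}{30}$ ($L = - \frac{2}{3} + \sqrt{\frac{1}{-20 - 70} - 49} = - \frac{2}{3} + \sqrt{\frac{1}{-90} - 49} = - \frac{2}{3} + \sqrt{- \frac{1}{90} - 49} = - \frac{2}{3} + \sqrt{- \frac{4411}{90}} = - \frac{2}{3} + \frac{i \sqrt{44110}}{30} \approx -0.66667 + 7.0008 i$)
$L o{\left(X,O \right)} = \left(- \frac{2}{3} + \frac{i \sqrt{44110}}{30}\right) 5 = - \frac{10}{3} + \frac{i \sqrt{44110}}{6}$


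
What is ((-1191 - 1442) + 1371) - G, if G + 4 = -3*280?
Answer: -418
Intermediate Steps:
G = -844 (G = -4 - 3*280 = -4 - 840 = -844)
((-1191 - 1442) + 1371) - G = ((-1191 - 1442) + 1371) - 1*(-844) = (-2633 + 1371) + 844 = -1262 + 844 = -418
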